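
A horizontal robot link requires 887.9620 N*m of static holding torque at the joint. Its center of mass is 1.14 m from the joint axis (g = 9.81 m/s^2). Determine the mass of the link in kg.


m = tau / (g*L) = 887.9620 / (9.81 * 1.14) = 79.4000

79.4000 kg


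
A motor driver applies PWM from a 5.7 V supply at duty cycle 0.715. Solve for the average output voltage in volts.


V_avg = V_supply * D = 5.7*0.715 = 4.0755

4.0755 V


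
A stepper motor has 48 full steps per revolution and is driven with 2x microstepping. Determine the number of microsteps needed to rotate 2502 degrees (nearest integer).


step_size = 360/(48*2) = 360/96 = 3.750000 deg
n = 2502/(360/96) = 2502*96/360 = 667.2000 -> 667

667 steps


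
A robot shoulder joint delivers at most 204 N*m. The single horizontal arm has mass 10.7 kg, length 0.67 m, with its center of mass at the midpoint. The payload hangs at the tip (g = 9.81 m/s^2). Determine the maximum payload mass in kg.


tau_arm = m_arm*g*(L/2) = 10.7*9.81*0.67/2 = 35.1639 N*m
tau_payload = tau_max - tau_arm = 204 - 35.1639 = 168.8361
m_payload = tau_payload / (g*L) = 168.8361 / (9.81*0.67) = 25.6875

25.6875 kg


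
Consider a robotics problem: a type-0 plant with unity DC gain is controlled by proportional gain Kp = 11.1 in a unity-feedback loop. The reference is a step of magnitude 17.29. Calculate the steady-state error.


e_ss = R/(1 + Kp) = 17.29/(1 + 11.1) = 17.29/12.1000 = 1.4289

1.4289


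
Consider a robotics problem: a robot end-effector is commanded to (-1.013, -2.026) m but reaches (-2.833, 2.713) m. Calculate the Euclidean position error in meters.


dx = -2.833 - (-1.013) = -1.8200, dy = 2.713 - (-2.026) = 4.7390
err = sqrt(3.312400 + 22.458121) = 5.0765

5.0765 m


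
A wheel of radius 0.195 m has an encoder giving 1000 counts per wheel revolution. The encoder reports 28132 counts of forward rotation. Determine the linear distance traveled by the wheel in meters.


revs = 28132/1000 = 28.132000
d = revs * 2*pi*r = 28.132000 * 2*pi*0.195 = 34.4679

34.4679 m


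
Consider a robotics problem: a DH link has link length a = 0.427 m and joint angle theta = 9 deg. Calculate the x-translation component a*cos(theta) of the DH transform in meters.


a*cos(theta) = 0.427*cos(9 deg) = 0.4217

0.4217 m


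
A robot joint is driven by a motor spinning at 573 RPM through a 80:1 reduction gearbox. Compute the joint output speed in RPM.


omega_joint = omega_motor / N = 573 / 80 = 7.1625

7.1625 RPM


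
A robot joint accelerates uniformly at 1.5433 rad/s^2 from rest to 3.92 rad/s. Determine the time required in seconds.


t = delta_omega / alpha = 3.92 / 1.5433 = 2.5400

2.5400 s


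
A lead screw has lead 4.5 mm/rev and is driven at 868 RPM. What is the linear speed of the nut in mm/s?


v = lead * (RPM/60) = 4.5*868/60 = 65.1000

65.1000 mm/s


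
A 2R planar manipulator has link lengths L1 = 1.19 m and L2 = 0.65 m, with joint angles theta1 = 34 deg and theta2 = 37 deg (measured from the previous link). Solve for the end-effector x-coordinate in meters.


x = L1*cos(th1) + L2*cos(th1+th2) = 1.19*cos(34 deg) + 0.65*cos(71 deg) = 1.1982

1.1982 m


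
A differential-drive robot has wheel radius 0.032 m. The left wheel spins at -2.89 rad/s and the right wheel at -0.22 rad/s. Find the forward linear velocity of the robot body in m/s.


v = r*(wR + wL)/2 = 0.032*(-0.22 + -2.89)/2 = -0.0498

-0.0498 m/s


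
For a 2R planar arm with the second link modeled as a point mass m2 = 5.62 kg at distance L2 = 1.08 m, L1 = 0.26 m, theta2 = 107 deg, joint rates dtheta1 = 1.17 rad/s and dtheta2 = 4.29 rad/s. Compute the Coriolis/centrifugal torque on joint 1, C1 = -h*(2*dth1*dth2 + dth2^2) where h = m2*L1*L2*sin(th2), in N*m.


h = m2*L1*L2*sin(th2) = 5.62*0.26*1.08*sin(107 deg) = 1.509141
C1 = -h*(2*1.17*4.29 + 4.29^2) = -1.509141*28.4427 = -42.9240

-42.9240 N*m


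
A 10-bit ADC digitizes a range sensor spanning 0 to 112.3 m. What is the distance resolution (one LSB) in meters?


res = range / 2^n = 112.3/2^10 = 112.3/1024 = 0.1097

0.1097 m


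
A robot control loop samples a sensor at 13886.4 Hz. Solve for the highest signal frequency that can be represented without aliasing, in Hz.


f_max = f_s/2 = 13886.4/2 = 6943.2000

6943.2000 Hz


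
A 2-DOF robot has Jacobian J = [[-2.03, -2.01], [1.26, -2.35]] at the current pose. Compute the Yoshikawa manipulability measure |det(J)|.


det(J) = -2.03*-2.35 - (-2.01)*(1.26) = 7.3031
|det(J)| = 7.3031

7.3031


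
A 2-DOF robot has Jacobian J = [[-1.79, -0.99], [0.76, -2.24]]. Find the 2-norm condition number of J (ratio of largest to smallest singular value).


JJ^T eigenvalues: trace(JJ^T) = 9.7794, det(JJ^T) = det(J)^2 = 22.67664400
s_max^2 = (9.7794 + sqrt(4.93008836))/2 = 5.99989011
s_min^2 = (9.7794 - sqrt(4.93008836))/2 = 3.77950989
kappa = s_max/s_min = sqrt(5.99989011/3.77950989) = 1.2600

1.2600


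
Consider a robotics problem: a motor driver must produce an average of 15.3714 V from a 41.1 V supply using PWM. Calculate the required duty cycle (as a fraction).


D = V_avg/V_supply = 15.3714/41.1 = 0.3740

0.3740


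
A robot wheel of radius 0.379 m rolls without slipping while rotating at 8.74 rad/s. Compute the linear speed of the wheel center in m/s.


v = omega * r = 8.74 * 0.379 = 3.3125

3.3125 m/s


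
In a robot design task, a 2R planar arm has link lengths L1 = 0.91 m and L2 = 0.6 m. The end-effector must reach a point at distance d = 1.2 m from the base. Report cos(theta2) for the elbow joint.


cos(th2) = (d^2 - L1^2 - L2^2)/(2*L1*L2) = (1.2^2 - 0.91^2 - 0.6^2)/(2*0.91*0.6) = 0.2307

0.2307


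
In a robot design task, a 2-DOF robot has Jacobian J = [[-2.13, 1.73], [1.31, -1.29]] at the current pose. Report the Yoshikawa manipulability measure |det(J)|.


det(J) = -2.13*-1.29 - (1.73)*(1.31) = 0.4814
|det(J)| = 0.4814

0.4814


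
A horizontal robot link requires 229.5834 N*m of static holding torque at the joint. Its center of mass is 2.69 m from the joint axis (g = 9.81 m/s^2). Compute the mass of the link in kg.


m = tau / (g*L) = 229.5834 / (9.81 * 2.69) = 8.7000

8.7000 kg


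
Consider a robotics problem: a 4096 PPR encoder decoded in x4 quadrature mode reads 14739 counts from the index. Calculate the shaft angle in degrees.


angle = counts * 360 / (PPR*4) = 14739 * 360 / 16384 = 323.8550

323.8550 degrees


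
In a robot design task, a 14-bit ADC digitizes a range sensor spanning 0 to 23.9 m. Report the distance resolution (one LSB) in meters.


res = range / 2^n = 23.9/2^14 = 23.9/16384 = 0.0015

0.0015 m


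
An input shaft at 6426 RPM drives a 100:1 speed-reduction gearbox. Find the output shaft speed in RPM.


omega_out = omega_in / N = 6426 / 100 = 64.2600

64.2600 RPM


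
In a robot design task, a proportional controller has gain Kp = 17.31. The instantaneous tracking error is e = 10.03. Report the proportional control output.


u_P = Kp * e = 17.31 * 10.03 = 173.6193

173.6193


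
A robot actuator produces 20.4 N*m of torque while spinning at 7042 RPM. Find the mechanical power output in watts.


omega = 7042 * 2*pi/60 = 737.436516 rad/s
P = tau * omega = 20.4 * 737.436516 = 15043.7049

15043.7049 W


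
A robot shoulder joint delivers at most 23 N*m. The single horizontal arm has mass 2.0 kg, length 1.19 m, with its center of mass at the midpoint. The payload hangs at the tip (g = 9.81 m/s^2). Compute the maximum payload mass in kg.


tau_arm = m_arm*g*(L/2) = 2.0*9.81*1.19/2 = 11.6739 N*m
tau_payload = tau_max - tau_arm = 23 - 11.6739 = 11.3261
m_payload = tau_payload / (g*L) = 11.3261 / (9.81*1.19) = 0.9702

0.9702 kg


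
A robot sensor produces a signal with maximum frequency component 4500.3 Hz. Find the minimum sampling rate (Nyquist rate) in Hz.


f_s,min = 2*f_max = 2*4500.3 = 9000.6000

9000.6000 Hz


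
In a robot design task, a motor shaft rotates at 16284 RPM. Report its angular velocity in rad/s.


omega = 16284 * 2*pi/60 = 1705.2565

1705.2565 rad/s


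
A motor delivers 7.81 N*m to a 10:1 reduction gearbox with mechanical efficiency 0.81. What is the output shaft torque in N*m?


tau_out = tau_in * N * eta = 7.81 * 10 * 0.81 = 63.2610

63.2610 N*m


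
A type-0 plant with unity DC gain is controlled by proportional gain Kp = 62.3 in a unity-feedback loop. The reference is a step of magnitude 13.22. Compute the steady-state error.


e_ss = R/(1 + Kp) = 13.22/(1 + 62.3) = 13.22/63.3000 = 0.2088

0.2088


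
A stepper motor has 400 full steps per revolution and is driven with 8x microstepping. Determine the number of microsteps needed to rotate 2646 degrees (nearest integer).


step_size = 360/(400*8) = 360/3200 = 0.112500 deg
n = 2646/(360/3200) = 2646*3200/360 = 23520

23520 steps


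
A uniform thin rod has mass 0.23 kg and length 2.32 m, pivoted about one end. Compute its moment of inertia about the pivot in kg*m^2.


I = (1/3)*m*L^2 = (1/3)*0.23*2.32^2 = 0.4127

0.4127 kg*m^2


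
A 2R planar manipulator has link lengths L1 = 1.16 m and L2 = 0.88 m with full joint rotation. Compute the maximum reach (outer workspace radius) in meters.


r_max = L1 + L2 = 1.16 + 0.88 = 2.0400

2.0400 m


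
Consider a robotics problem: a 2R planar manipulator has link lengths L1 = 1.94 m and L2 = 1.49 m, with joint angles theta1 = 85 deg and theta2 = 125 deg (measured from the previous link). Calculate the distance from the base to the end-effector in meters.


x = L1*cos(th1) + L2*cos(th1+th2) = -1.121296
y = L1*sin(th1) + L2*sin(th1+th2) = 1.187618
d = sqrt(x^2 + y^2) = sqrt(1.257305 + 1.410437) = 1.6333

1.6333 m


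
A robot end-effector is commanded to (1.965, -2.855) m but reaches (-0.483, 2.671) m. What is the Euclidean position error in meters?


dx = -0.483 - (1.965) = -2.4480, dy = 2.671 - (-2.855) = 5.5260
err = sqrt(5.992704 + 30.536676) = 6.0440

6.0440 m


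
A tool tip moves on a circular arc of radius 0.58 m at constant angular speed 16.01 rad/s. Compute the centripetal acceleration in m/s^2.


a_c = omega^2 * r = 16.01^2 * 0.58 = 148.6657

148.6657 m/s^2


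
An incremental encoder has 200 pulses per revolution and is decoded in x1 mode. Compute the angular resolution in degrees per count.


resolution = 360 / (PPR * 1) = 360 / 200 = 1.8000

1.8000 degrees


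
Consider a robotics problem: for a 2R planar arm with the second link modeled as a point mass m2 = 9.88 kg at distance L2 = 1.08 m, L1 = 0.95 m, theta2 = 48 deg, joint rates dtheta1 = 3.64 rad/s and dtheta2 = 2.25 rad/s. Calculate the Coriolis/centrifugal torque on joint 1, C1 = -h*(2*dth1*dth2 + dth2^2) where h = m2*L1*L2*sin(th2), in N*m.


h = m2*L1*L2*sin(th2) = 9.88*0.95*1.08*sin(48 deg) = 7.533170
C1 = -h*(2*3.64*2.25 + 2.25^2) = -7.533170*21.4425 = -161.5300

-161.5300 N*m


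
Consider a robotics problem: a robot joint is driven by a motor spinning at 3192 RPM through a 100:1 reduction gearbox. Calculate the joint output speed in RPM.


omega_joint = omega_motor / N = 3192 / 100 = 31.9200

31.9200 RPM


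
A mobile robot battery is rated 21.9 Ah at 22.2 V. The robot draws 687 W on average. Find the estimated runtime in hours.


E = 21.9*22.2 = 486.1800 Wh
t = E/P = 486.1800/687 = 0.7077

0.7077 hours


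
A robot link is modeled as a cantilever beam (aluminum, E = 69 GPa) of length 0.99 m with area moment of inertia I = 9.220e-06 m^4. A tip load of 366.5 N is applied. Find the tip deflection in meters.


delta = F*L^3/(3*E*I) = 366.5*0.99^3/(3*6.900e+10*9.220e-06)
      = 355.6145835/1908540 = 1.8633e-04

1.8633e-04 m


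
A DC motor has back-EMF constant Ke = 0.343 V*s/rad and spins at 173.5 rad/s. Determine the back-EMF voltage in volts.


V_emf = Ke * omega = 0.343*173.5 = 59.5105

59.5105 V


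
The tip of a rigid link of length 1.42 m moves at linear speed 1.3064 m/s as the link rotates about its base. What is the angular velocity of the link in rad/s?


omega = v / L = 1.3064 / 1.42 = 0.9200

0.9200 rad/s


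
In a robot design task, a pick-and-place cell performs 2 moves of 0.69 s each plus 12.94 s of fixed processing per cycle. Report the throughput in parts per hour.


T_cycle = 2*0.69 + 12.94 = 14.3200 s
rate = 3600/T = 251.3966

251.3966 parts/hour


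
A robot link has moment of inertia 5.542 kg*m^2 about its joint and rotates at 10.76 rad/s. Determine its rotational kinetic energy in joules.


KE = (1/2)*I*omega^2 = 0.5*5.542*10.76^2 = 320.8197

320.8197 J


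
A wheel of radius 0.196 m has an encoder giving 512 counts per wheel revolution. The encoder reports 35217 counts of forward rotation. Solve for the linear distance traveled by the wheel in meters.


revs = 35217/512 = 68.783203
d = revs * 2*pi*r = 68.783203 * 2*pi*0.196 = 84.7068

84.7068 m


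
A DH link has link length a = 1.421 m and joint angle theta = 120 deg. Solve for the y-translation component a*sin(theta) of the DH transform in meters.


a*sin(theta) = 1.421*sin(120 deg) = 1.2306

1.2306 m


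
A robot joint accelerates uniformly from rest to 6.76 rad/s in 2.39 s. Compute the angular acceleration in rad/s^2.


alpha = delta_omega / t = 6.76 / 2.39 = 2.8285

2.8285 rad/s^2


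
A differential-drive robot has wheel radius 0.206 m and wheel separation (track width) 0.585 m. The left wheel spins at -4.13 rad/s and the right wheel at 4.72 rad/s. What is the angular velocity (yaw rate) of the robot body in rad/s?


omega = r*(wR - wL)/L = 0.206*(4.72 - (-4.13))/0.585 = 3.1164

3.1164 rad/s


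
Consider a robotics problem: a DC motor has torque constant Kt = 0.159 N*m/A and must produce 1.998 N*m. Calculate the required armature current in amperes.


I = tau / Kt = 1.998/0.159 = 12.5660

12.5660 A


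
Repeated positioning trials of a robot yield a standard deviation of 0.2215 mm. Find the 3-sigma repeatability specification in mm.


repeatability = 3*sigma = 3*0.2215 = 0.6645

0.6645 mm


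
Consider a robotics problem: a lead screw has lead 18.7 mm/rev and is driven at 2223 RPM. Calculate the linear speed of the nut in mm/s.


v = lead * (RPM/60) = 18.7*2223/60 = 692.8350

692.8350 mm/s


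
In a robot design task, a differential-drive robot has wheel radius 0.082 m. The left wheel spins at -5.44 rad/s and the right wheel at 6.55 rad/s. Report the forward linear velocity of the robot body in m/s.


v = r*(wR + wL)/2 = 0.082*(6.55 + -5.44)/2 = 0.0455

0.0455 m/s


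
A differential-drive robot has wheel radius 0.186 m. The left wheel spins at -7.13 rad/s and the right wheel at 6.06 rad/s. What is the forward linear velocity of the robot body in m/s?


v = r*(wR + wL)/2 = 0.186*(6.06 + -7.13)/2 = -0.0995

-0.0995 m/s


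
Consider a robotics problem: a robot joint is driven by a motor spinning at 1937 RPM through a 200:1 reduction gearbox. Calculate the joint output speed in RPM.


omega_joint = omega_motor / N = 1937 / 200 = 9.6850

9.6850 RPM


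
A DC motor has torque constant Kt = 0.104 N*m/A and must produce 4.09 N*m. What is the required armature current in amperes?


I = tau / Kt = 4.09/0.104 = 39.3269

39.3269 A


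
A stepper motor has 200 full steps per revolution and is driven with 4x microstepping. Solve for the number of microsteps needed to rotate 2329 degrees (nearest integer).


step_size = 360/(200*4) = 360/800 = 0.450000 deg
n = 2329/(360/800) = 2329*800/360 = 5175.5556 -> 5176

5176 steps


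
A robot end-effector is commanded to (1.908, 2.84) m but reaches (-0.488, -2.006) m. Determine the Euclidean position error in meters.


dx = -0.488 - (1.908) = -2.3960, dy = -2.006 - (2.84) = -4.8460
err = sqrt(5.740816 + 23.483716) = 5.4060

5.4060 m


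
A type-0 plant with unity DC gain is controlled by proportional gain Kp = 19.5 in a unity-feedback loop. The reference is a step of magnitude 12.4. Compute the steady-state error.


e_ss = R/(1 + Kp) = 12.4/(1 + 19.5) = 12.4/20.5000 = 0.6049

0.6049


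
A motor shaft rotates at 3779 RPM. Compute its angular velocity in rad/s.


omega = 3779 * 2*pi/60 = 395.7360

395.7360 rad/s


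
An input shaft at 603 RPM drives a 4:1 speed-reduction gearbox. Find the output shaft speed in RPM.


omega_out = omega_in / N = 603 / 4 = 150.7500

150.7500 RPM


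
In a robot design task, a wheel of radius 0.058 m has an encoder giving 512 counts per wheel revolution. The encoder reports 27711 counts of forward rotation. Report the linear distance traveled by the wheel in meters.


revs = 27711/512 = 54.123047
d = revs * 2*pi*r = 54.123047 * 2*pi*0.058 = 19.7238

19.7238 m


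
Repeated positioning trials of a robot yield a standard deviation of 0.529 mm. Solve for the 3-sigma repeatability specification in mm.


repeatability = 3*sigma = 3*0.529 = 1.5870

1.5870 mm


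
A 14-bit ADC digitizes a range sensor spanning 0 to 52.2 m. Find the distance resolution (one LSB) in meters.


res = range / 2^n = 52.2/2^14 = 52.2/16384 = 0.0032

0.0032 m


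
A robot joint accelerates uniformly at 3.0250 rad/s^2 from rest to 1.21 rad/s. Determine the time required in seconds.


t = delta_omega / alpha = 1.21 / 3.0250 = 0.4000

0.4000 s


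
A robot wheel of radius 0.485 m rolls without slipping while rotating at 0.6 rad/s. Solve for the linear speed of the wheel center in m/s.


v = omega * r = 0.6 * 0.485 = 0.2910

0.2910 m/s


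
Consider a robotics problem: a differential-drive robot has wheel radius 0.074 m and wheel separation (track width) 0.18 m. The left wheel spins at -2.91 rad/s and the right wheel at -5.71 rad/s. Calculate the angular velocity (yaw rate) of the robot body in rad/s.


omega = r*(wR - wL)/L = 0.074*(-5.71 - (-2.91))/0.18 = -1.1511

-1.1511 rad/s


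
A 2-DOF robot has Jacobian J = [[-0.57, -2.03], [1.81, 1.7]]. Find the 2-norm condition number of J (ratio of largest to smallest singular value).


JJ^T eigenvalues: trace(JJ^T) = 10.6119, det(JJ^T) = det(J)^2 = 7.31864809
s_max^2 = (10.6119 + sqrt(83.33782925))/2 = 9.87042777
s_min^2 = (10.6119 - sqrt(83.33782925))/2 = 0.74147223
kappa = s_max/s_min = sqrt(9.87042777/0.74147223) = 3.6486

3.6486


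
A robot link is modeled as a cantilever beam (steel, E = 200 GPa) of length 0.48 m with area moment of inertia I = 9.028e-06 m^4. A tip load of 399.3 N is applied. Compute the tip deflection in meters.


delta = F*L^3/(3*E*I) = 399.3*0.48^3/(3*2.000e+11*9.028e-06)
      = 44.1593856/5416800 = 8.1523e-06

8.1523e-06 m


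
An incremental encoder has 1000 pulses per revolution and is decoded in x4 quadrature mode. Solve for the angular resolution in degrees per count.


resolution = 360 / (PPR * 4) = 360 / 4000 = 0.0900

0.0900 degrees


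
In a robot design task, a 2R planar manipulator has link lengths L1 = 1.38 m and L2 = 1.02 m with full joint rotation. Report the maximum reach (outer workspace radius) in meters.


r_max = L1 + L2 = 1.38 + 1.02 = 2.4000

2.4000 m


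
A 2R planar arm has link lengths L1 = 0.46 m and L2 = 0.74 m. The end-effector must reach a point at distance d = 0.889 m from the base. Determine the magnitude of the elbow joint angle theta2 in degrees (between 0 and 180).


cos(th2) = (d^2 - L1^2 - L2^2)/(2*L1*L2) = (0.889^2 - 0.46^2 - 0.74^2)/(2*0.46*0.74) = 0.04571240
th2 = acos(0.04571240) = 87.3800 deg

87.3800 degrees


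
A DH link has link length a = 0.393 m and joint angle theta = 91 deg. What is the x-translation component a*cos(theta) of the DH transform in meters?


a*cos(theta) = 0.393*cos(91 deg) = -0.0069

-0.0069 m


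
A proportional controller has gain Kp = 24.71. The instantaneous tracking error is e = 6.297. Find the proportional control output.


u_P = Kp * e = 24.71 * 6.297 = 155.5989

155.5989


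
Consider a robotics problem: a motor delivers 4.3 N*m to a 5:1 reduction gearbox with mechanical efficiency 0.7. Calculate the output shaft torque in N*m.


tau_out = tau_in * N * eta = 4.3 * 5 * 0.7 = 15.0500

15.0500 N*m


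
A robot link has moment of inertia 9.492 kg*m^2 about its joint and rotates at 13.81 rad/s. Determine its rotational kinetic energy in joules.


KE = (1/2)*I*omega^2 = 0.5*9.492*13.81^2 = 905.1386

905.1386 J


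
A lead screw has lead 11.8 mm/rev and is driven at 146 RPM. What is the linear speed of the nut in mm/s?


v = lead * (RPM/60) = 11.8*146/60 = 28.7133

28.7133 mm/s


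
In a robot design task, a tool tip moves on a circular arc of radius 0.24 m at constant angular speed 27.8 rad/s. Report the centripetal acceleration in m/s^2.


a_c = omega^2 * r = 27.8^2 * 0.24 = 185.4816

185.4816 m/s^2


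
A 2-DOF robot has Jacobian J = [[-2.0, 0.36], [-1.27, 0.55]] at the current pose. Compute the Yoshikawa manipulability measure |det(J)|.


det(J) = -2.0*0.55 - (0.36)*(-1.27) = -0.6428
|det(J)| = 0.6428

0.6428


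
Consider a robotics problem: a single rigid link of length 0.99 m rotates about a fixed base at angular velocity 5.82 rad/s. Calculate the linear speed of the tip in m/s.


v = L*omega = 0.99 * 5.82 = 5.7618

5.7618 m/s


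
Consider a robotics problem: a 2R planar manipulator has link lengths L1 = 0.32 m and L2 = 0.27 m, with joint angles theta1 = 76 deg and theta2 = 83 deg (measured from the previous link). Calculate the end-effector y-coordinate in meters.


y = L1*sin(th1) + L2*sin(th1+th2) = 0.32*sin(76 deg) + 0.27*sin(159 deg) = 0.4073

0.4073 m


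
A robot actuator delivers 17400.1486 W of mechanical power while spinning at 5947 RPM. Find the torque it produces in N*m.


omega = 5947 * 2*pi/60 = 622.768384 rad/s
tau = P / omega = 17400.1486 / 622.768384 = 27.9400

27.9400 N*m


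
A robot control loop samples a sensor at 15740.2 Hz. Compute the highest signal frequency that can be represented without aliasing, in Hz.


f_max = f_s/2 = 15740.2/2 = 7870.1000

7870.1000 Hz


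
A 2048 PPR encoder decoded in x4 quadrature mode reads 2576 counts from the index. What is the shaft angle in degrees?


angle = counts * 360 / (PPR*4) = 2576 * 360 / 8192 = 113.2031

113.2031 degrees


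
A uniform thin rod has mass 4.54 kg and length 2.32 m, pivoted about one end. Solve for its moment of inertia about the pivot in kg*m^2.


I = (1/3)*m*L^2 = (1/3)*4.54*2.32^2 = 8.1454

8.1454 kg*m^2


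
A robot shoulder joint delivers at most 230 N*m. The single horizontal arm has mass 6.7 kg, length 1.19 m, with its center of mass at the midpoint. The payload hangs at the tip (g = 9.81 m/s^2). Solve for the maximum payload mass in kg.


tau_arm = m_arm*g*(L/2) = 6.7*9.81*1.19/2 = 39.1076 N*m
tau_payload = tau_max - tau_arm = 230 - 39.1076 = 190.8924
m_payload = tau_payload / (g*L) = 190.8924 / (9.81*1.19) = 16.3521

16.3521 kg


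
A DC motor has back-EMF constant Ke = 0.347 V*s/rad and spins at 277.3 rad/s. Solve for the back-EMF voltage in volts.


V_emf = Ke * omega = 0.347*277.3 = 96.2231

96.2231 V


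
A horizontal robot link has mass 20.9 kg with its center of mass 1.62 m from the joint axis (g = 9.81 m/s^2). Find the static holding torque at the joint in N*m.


tau = m*g*L = 20.9 * 9.81 * 1.62 = 332.1470

332.1470 N*m


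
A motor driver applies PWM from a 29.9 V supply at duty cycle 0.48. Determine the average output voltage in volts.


V_avg = V_supply * D = 29.9*0.48 = 14.3520

14.3520 V


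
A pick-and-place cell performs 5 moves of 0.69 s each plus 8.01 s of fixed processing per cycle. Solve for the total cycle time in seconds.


T = 5*0.69 + 8.01 = 11.4600

11.4600 s


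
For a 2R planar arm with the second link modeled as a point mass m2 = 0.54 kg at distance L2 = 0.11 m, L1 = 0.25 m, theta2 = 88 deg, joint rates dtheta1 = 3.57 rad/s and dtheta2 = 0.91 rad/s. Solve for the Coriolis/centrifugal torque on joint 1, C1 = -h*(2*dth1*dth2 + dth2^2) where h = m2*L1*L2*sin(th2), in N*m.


h = m2*L1*L2*sin(th2) = 0.54*0.25*0.11*sin(88 deg) = 0.014841
C1 = -h*(2*3.57*0.91 + 0.91^2) = -0.014841*7.3255 = -0.1087

-0.1087 N*m


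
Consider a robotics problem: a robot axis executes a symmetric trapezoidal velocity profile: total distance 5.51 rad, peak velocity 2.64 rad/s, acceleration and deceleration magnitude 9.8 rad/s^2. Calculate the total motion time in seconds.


t_acc = v/a = 2.64/9.8 = 0.269388 s
d_acc = v^2/(2a) = 0.355592 rad (each ramp)
d_cruise = 5.51 - 2*0.355592 = 4.798816 rad
t_cruise = 4.798816/2.64 = 1.817733 s
t_total = 2*0.269388 + 1.817733 = 2.3565

2.3565 s


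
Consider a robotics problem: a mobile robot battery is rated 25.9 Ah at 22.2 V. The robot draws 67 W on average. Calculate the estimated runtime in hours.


E = 25.9*22.2 = 574.9800 Wh
t = E/P = 574.9800/67 = 8.5818

8.5818 hours


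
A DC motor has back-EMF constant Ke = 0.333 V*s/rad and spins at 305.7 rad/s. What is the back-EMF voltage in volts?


V_emf = Ke * omega = 0.333*305.7 = 101.7981

101.7981 V


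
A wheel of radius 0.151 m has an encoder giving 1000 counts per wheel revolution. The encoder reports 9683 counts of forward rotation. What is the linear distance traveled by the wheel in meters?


revs = 9683/1000 = 9.683000
d = revs * 2*pi*r = 9.683000 * 2*pi*0.151 = 9.1869

9.1869 m


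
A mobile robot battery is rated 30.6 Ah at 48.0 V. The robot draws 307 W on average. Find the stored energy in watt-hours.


E = capacity * V = 30.6*48.0 = 1468.8000

1468.8000 Wh


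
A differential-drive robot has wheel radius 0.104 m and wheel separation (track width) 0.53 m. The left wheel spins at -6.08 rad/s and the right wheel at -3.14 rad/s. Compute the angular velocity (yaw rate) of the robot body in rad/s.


omega = r*(wR - wL)/L = 0.104*(-3.14 - (-6.08))/0.53 = 0.5769

0.5769 rad/s


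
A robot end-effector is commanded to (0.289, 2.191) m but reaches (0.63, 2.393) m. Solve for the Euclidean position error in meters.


dx = 0.63 - (0.289) = 0.3410, dy = 2.393 - (2.191) = 0.2020
err = sqrt(0.116281 + 0.040804) = 0.3963

0.3963 m


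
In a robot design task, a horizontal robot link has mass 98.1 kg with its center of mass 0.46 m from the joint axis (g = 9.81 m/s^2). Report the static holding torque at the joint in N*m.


tau = m*g*L = 98.1 * 9.81 * 0.46 = 442.6861

442.6861 N*m


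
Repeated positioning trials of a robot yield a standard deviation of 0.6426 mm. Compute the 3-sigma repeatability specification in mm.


repeatability = 3*sigma = 3*0.6426 = 1.9278

1.9278 mm


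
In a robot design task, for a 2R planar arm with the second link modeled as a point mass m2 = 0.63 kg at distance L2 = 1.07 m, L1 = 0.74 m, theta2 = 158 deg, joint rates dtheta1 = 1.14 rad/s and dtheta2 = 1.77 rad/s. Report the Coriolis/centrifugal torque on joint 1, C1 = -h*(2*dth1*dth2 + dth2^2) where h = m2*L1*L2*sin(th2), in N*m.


h = m2*L1*L2*sin(th2) = 0.63*0.74*1.07*sin(158 deg) = 0.186867
C1 = -h*(2*1.14*1.77 + 1.77^2) = -0.186867*7.1685 = -1.3396

-1.3396 N*m


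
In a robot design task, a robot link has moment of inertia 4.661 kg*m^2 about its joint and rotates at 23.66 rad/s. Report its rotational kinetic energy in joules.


KE = (1/2)*I*omega^2 = 0.5*4.661*23.66^2 = 1304.6036

1304.6036 J


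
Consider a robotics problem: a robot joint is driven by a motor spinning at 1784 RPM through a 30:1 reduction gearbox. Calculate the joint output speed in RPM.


omega_joint = omega_motor / N = 1784 / 30 = 59.4667

59.4667 RPM


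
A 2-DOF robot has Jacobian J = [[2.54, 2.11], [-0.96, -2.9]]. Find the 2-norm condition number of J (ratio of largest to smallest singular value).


JJ^T eigenvalues: trace(JJ^T) = 20.2353, det(JJ^T) = det(J)^2 = 28.51987216
s_max^2 = (20.2353 + sqrt(295.38787745))/2 = 18.71107594
s_min^2 = (20.2353 - sqrt(295.38787745))/2 = 1.52422406
kappa = s_max/s_min = sqrt(18.71107594/1.52422406) = 3.5037

3.5037


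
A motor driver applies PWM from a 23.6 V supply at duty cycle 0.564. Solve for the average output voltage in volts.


V_avg = V_supply * D = 23.6*0.564 = 13.3104

13.3104 V


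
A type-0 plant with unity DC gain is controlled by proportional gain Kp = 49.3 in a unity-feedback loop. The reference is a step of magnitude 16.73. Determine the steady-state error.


e_ss = R/(1 + Kp) = 16.73/(1 + 49.3) = 16.73/50.3000 = 0.3326

0.3326


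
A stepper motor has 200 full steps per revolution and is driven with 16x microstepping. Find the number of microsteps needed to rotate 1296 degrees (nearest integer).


step_size = 360/(200*16) = 360/3200 = 0.112500 deg
n = 1296/(360/3200) = 1296*3200/360 = 11520

11520 steps


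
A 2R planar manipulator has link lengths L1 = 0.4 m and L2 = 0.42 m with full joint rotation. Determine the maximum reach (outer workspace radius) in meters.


r_max = L1 + L2 = 0.4 + 0.42 = 0.8200

0.8200 m


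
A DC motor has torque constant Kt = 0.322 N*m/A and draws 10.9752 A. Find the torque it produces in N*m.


tau = Kt * I = 0.322*10.9752 = 3.5340

3.5340 N*m


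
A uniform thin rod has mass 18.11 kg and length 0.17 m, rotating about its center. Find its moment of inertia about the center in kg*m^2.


I = (1/12)*m*L^2 = (1/12)*18.11*0.17^2 = 0.0436

0.0436 kg*m^2


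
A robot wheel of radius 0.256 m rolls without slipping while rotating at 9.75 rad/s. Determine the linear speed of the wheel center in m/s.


v = omega * r = 9.75 * 0.256 = 2.4960

2.4960 m/s


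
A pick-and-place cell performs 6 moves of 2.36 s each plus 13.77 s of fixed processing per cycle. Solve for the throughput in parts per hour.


T_cycle = 6*2.36 + 13.77 = 27.9300 s
rate = 3600/T = 128.8937

128.8937 parts/hour


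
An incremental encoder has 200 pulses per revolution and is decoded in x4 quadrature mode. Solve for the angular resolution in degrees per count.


resolution = 360 / (PPR * 4) = 360 / 800 = 0.4500

0.4500 degrees


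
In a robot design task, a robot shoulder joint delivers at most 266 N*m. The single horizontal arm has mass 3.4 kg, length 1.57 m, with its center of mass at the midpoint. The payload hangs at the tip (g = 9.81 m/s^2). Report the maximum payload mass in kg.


tau_arm = m_arm*g*(L/2) = 3.4*9.81*1.57/2 = 26.1829 N*m
tau_payload = tau_max - tau_arm = 266 - 26.1829 = 239.8171
m_payload = tau_payload / (g*L) = 239.8171 / (9.81*1.57) = 15.5708

15.5708 kg


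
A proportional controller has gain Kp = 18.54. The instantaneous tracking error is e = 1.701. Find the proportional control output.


u_P = Kp * e = 18.54 * 1.701 = 31.5365

31.5365


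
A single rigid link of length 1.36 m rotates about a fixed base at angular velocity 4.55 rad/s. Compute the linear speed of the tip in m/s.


v = L*omega = 1.36 * 4.55 = 6.1880

6.1880 m/s


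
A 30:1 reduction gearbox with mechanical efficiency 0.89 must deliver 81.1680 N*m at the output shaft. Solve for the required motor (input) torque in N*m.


tau_in = tau_out / (N * eta) = 81.1680 / (30 * 0.89) = 3.0400

3.0400 N*m


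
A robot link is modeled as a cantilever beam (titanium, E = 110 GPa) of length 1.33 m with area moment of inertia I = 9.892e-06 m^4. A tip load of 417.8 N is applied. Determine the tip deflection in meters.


delta = F*L^3/(3*E*I) = 417.8*1.33^3/(3*1.100e+11*9.892e-06)
      = 982.9317386/3264360 = 3.0111e-04

3.0111e-04 m


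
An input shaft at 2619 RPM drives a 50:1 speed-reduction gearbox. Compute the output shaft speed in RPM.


omega_out = omega_in / N = 2619 / 50 = 52.3800

52.3800 RPM


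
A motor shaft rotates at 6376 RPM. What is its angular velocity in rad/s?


omega = 6376 * 2*pi/60 = 667.6932

667.6932 rad/s


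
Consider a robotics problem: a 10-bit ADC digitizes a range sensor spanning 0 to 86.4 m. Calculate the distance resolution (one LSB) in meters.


res = range / 2^n = 86.4/2^10 = 86.4/1024 = 0.0844

0.0844 m


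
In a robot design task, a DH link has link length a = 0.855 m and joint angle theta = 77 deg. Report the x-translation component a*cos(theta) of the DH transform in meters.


a*cos(theta) = 0.855*cos(77 deg) = 0.1923

0.1923 m


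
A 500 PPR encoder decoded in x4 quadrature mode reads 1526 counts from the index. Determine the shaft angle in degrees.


angle = counts * 360 / (PPR*4) = 1526 * 360 / 2000 = 274.6800

274.6800 degrees


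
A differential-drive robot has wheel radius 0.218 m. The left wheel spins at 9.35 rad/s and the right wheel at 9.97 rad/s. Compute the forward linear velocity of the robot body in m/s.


v = r*(wR + wL)/2 = 0.218*(9.97 + 9.35)/2 = 2.1059

2.1059 m/s


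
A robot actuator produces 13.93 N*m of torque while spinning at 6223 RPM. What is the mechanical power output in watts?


omega = 6223 * 2*pi/60 = 651.671036 rad/s
P = tau * omega = 13.93 * 651.671036 = 9077.7775

9077.7775 W


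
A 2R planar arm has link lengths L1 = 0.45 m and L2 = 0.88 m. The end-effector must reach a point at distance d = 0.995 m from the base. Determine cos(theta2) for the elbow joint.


cos(th2) = (d^2 - L1^2 - L2^2)/(2*L1*L2) = (0.995^2 - 0.45^2 - 0.88^2)/(2*0.45*0.88) = 0.0166

0.0166


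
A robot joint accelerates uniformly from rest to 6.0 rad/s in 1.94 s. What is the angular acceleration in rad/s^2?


alpha = delta_omega / t = 6.0 / 1.94 = 3.0928

3.0928 rad/s^2


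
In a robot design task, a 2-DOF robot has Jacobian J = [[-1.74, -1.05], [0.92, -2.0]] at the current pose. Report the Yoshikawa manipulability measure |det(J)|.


det(J) = -1.74*-2.0 - (-1.05)*(0.92) = 4.4460
|det(J)| = 4.4460

4.4460


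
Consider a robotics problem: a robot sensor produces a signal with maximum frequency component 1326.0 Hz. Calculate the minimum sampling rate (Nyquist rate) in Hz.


f_s,min = 2*f_max = 2*1326.0 = 2652.0000

2652.0000 Hz


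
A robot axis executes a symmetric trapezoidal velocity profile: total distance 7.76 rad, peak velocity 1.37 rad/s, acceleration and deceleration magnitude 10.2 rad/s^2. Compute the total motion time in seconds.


t_acc = v/a = 1.37/10.2 = 0.134314 s
d_acc = v^2/(2a) = 0.092005 rad (each ramp)
d_cruise = 7.76 - 2*0.092005 = 7.575990 rad
t_cruise = 7.575990/1.37 = 5.529920 s
t_total = 2*0.134314 + 5.529920 = 5.7985

5.7985 s


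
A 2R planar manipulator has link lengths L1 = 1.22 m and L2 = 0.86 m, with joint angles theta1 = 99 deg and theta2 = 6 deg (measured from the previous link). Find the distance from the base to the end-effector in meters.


x = L1*cos(th1) + L2*cos(th1+th2) = -0.413434
y = L1*sin(th1) + L2*sin(th1+th2) = 2.035676
d = sqrt(x^2 + y^2) = sqrt(0.170928 + 4.143977) = 2.0772

2.0772 m


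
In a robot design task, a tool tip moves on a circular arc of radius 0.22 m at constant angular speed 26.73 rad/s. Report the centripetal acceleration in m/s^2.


a_c = omega^2 * r = 26.73^2 * 0.22 = 157.1884

157.1884 m/s^2


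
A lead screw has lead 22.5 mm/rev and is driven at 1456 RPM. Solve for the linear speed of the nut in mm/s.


v = lead * (RPM/60) = 22.5*1456/60 = 546.0000

546.0000 mm/s


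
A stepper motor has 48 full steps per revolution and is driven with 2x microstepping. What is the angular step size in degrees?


step = 360/(48*2) = 360/96 = 3.7500

3.7500 degrees


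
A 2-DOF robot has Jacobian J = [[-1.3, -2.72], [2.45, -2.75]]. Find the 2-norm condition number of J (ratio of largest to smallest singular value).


JJ^T eigenvalues: trace(JJ^T) = 22.6534, det(JJ^T) = det(J)^2 = 104.83712100
s_max^2 = (22.6534 + sqrt(93.82804756))/2 = 16.16994394
s_min^2 = (22.6534 - sqrt(93.82804756))/2 = 6.48345606
kappa = s_max/s_min = sqrt(16.16994394/6.48345606) = 1.5793

1.5793


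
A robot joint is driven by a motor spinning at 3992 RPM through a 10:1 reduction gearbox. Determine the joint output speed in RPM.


omega_joint = omega_motor / N = 3992 / 10 = 399.2000

399.2000 RPM


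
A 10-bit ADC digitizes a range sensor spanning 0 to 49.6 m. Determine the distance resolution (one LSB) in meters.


res = range / 2^n = 49.6/2^10 = 49.6/1024 = 0.0484

0.0484 m


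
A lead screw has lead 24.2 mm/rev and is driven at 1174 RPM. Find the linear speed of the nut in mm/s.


v = lead * (RPM/60) = 24.2*1174/60 = 473.5133

473.5133 mm/s


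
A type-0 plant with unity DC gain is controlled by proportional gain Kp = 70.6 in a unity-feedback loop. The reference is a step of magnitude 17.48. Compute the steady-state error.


e_ss = R/(1 + Kp) = 17.48/(1 + 70.6) = 17.48/71.6000 = 0.2441

0.2441


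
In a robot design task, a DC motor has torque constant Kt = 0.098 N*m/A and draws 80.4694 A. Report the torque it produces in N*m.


tau = Kt * I = 0.098*80.4694 = 7.8860

7.8860 N*m


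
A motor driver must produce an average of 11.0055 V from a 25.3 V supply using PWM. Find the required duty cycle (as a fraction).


D = V_avg/V_supply = 11.0055/25.3 = 0.4350

0.4350


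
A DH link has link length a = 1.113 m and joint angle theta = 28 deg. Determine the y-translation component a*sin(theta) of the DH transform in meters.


a*sin(theta) = 1.113*sin(28 deg) = 0.5225

0.5225 m


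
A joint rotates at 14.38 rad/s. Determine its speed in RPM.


RPM = 14.38 * 60/(2*pi) = 137.3189

137.3189 RPM


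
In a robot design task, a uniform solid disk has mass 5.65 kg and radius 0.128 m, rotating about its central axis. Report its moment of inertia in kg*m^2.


I = (1/2)*m*R^2 = 0.5*5.65*0.128^2 = 0.0463

0.0463 kg*m^2


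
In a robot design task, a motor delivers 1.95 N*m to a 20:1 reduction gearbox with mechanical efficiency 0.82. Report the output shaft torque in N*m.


tau_out = tau_in * N * eta = 1.95 * 20 * 0.82 = 31.9800

31.9800 N*m


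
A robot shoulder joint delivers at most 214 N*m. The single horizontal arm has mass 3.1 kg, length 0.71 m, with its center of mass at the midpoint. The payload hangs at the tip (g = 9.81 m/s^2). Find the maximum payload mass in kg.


tau_arm = m_arm*g*(L/2) = 3.1*9.81*0.71/2 = 10.7959 N*m
tau_payload = tau_max - tau_arm = 214 - 10.7959 = 203.2041
m_payload = tau_payload / (g*L) = 203.2041 / (9.81*0.71) = 29.1746

29.1746 kg


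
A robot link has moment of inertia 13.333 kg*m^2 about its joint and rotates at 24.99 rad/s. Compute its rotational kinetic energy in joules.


KE = (1/2)*I*omega^2 = 0.5*13.333*24.99^2 = 4163.2299

4163.2299 J


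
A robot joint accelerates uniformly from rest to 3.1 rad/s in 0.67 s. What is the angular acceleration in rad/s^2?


alpha = delta_omega / t = 3.1 / 0.67 = 4.6269

4.6269 rad/s^2


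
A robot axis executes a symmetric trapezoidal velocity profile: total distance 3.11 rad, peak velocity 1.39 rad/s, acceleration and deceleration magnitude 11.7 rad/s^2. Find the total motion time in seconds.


t_acc = v/a = 1.39/11.7 = 0.118803 s
d_acc = v^2/(2a) = 0.082568 rad (each ramp)
d_cruise = 3.11 - 2*0.082568 = 2.944864 rad
t_cruise = 2.944864/1.39 = 2.118607 s
t_total = 2*0.118803 + 2.118607 = 2.3562

2.3562 s


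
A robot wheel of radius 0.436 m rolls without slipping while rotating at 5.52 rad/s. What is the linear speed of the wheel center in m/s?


v = omega * r = 5.52 * 0.436 = 2.4067

2.4067 m/s


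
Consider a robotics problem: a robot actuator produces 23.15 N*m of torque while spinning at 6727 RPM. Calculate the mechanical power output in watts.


omega = 6727 * 2*pi/60 = 704.449793 rad/s
P = tau * omega = 23.15 * 704.449793 = 16308.0127

16308.0127 W


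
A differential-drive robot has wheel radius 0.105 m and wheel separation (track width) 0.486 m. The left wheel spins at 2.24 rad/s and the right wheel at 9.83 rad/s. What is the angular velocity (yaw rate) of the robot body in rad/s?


omega = r*(wR - wL)/L = 0.105*(9.83 - (2.24))/0.486 = 1.6398

1.6398 rad/s


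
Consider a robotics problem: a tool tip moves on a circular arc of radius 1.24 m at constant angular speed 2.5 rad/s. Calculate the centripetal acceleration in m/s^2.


a_c = omega^2 * r = 2.5^2 * 1.24 = 7.7500

7.7500 m/s^2
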